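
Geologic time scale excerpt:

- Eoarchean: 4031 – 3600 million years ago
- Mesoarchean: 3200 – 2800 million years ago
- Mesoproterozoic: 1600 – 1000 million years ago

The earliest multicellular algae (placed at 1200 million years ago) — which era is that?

1200 Ma lies between 1600 and 1000 Ma, so it falls in the Mesoproterozoic.

Mesoproterozoic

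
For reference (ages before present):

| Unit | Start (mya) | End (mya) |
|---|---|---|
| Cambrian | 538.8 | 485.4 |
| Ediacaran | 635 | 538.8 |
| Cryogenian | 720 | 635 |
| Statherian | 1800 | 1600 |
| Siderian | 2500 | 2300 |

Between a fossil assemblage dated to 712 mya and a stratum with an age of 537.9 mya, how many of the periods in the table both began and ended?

712 Ma sits inside the Cryogenian (720–635) and 537.9 Ma inside the Cambrian (538.8–485.4); neither of those is wholly between the two dates.
The listed periods lying completely between them are Ediacaran — 1 in all.

1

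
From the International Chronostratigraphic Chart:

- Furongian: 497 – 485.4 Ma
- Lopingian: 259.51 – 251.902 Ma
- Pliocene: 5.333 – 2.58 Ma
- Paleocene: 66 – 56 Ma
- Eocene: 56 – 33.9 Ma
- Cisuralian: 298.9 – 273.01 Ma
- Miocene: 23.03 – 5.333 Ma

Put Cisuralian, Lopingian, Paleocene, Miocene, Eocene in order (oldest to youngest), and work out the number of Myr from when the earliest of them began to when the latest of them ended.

Start ages (Ma): Cisuralian 298.9, Lopingian 259.51, Paleocene 66, Eocene 56, Miocene 23.03.
Ordered oldest to youngest: Cisuralian, Lopingian, Paleocene, Eocene, Miocene.
Span = 298.9 − 5.333 = 293.567 Myr.

Cisuralian → Lopingian → Paleocene → Eocene → Miocene; total span 293.567 Myr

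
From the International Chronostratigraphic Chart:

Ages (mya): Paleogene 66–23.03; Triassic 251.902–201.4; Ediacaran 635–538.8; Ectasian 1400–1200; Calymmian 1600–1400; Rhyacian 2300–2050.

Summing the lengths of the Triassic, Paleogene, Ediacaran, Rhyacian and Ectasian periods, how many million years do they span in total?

639.672 million years

Duration is start − end for each: (251.902 − 201.4) + (66 − 23.03) + (635 − 538.8) + (2300 − 2050) + (1400 − 1200).
That is 50.502 + 42.97 + 96.2 + 250 + 200, which totals 639.672 million years.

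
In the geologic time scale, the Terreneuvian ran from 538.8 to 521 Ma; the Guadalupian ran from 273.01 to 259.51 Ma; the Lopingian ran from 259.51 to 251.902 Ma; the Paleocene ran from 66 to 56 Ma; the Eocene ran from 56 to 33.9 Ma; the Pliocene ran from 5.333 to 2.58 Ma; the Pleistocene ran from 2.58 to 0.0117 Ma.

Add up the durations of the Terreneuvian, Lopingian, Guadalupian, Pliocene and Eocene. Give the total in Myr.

Each duration: Terreneuvian = 17.8; Lopingian = 7.608; Guadalupian = 13.5; Pliocene = 2.753; Eocene = 22.1.
Sum: 17.8 + 7.608 + 13.5 + 2.753 + 22.1 = 63.761 Myr.

63.761 million years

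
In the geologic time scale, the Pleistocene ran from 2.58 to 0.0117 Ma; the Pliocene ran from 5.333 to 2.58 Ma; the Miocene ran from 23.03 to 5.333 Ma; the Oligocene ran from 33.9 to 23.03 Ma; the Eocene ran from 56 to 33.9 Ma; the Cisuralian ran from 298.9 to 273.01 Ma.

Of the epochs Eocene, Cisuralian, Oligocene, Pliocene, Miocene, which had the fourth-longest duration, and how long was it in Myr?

Oligocene, 10.87 million years

Durations: Eocene 22.1; Cisuralian 25.89; Oligocene 10.87; Pliocene 2.753; Miocene 17.697 Myr.
Sorted longest-first: Cisuralian (25.89), Eocene (22.1), Miocene (17.697), Oligocene (10.87), Pliocene (2.753).
The fourth longest is Oligocene at 10.87 Myr.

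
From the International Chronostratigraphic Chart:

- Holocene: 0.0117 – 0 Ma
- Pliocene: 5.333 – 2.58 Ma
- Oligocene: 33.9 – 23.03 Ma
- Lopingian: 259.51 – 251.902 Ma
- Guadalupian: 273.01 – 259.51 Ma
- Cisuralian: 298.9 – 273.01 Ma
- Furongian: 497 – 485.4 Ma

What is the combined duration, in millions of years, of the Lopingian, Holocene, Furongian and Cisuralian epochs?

Duration is start − end for each: (259.51 − 251.902) + (0.0117 − 0) + (497 − 485.4) + (298.9 − 273.01).
That is 7.608 + 0.0117 + 11.6 + 25.89, which totals 45.1097 million years.

45.1097 million years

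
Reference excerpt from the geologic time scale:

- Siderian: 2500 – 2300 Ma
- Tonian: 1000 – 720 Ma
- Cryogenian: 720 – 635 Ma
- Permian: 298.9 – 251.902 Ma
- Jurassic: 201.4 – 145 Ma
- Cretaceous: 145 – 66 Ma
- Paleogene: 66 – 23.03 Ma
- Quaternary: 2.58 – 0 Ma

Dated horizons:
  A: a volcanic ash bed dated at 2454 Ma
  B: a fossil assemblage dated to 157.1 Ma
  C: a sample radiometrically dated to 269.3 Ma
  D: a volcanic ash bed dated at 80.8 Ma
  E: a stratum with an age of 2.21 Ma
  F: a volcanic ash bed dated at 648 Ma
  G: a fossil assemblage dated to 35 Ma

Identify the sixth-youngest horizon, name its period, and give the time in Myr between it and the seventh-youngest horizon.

F, in the Cryogenian; 1806 million years to A

Sorted youngest-first by Ma: E (2.21), G (35), D (80.8), B (157.1), C (269.3), F (648), A (2454).
The sixth youngest is F at 648 Ma, which lies in 720–635 Ma: the Cryogenian.
The seventh youngest is A at 2454 Ma; separation = |648 − 2454| = 1806 Myr.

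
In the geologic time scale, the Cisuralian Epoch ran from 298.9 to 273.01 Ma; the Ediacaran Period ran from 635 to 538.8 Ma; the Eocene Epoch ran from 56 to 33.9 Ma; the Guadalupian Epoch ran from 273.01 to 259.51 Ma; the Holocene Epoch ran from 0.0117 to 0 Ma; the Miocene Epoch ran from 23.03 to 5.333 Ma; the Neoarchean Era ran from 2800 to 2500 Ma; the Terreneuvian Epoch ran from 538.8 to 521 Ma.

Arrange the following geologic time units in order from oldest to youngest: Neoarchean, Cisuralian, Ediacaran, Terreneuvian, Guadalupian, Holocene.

Neoarchean, Ediacaran, Terreneuvian, Cisuralian, Guadalupian, Holocene

The oldest of these is Neoarchean (starts 2800 Ma) and the youngest is Holocene (ends 0 Ma).
In between, by decreasing start age: Ediacaran (635), Terreneuvian (538.8), Cisuralian (298.9), Guadalupian (273.01).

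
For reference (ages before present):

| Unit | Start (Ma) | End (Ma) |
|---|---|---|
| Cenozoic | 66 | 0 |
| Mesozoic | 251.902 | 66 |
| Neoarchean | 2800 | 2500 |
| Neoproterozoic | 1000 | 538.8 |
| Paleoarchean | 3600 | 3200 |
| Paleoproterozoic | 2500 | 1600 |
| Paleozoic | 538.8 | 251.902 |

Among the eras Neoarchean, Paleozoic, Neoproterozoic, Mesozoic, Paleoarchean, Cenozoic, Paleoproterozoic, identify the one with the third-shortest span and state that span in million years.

Start − end for each: Neoarchean 2800 − 2500 = 300; Paleozoic 538.8 − 251.902 = 286.898; Neoproterozoic 1000 − 538.8 = 461.2; Mesozoic 251.902 − 66 = 185.902; Paleoarchean 3600 − 3200 = 400; Cenozoic 66 − 0 = 66; Paleoproterozoic 2500 − 1600 = 900.
Ranking these from shortest: Cenozoic < Mesozoic < Paleozoic < Neoarchean < Paleoarchean < Neoproterozoic < Paleoproterozoic.
Position 3 in that ranking is Paleozoic, which lasted 286.898 Myr.

Paleozoic, 286.898 million years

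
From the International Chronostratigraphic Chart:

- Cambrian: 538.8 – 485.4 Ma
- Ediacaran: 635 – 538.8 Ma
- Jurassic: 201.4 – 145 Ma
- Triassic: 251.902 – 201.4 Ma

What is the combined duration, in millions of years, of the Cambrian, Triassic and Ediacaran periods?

200.102 million years

Each duration: Cambrian = 53.4; Triassic = 50.502; Ediacaran = 96.2.
Sum: 53.4 + 50.502 + 96.2 = 200.102 Myr.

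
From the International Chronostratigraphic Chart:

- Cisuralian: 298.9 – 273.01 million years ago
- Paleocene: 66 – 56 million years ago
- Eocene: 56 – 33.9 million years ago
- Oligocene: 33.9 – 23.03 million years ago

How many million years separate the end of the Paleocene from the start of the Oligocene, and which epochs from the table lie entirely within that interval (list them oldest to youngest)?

End of Paleocene = 56 Ma; start of Oligocene = 33.9 Ma.
Gap = 56 − 33.9 = 22.1 Myr.
Epochs wholly inside 56–33.9 Ma: Eocene (56–33.9).

22.1 million years; Eocene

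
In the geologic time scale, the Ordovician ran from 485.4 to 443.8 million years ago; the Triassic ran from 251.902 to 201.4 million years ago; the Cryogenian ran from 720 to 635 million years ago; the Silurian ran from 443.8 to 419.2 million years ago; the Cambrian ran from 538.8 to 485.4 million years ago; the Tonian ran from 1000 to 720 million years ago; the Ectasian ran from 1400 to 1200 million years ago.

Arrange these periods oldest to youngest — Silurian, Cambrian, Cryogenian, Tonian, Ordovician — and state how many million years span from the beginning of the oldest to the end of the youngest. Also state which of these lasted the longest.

Start ages (Ma): Tonian 1000, Cryogenian 720, Cambrian 538.8, Ordovician 485.4, Silurian 443.8.
Ordered oldest to youngest: Tonian, Cryogenian, Cambrian, Ordovician, Silurian.
Span = 1000 − 419.2 = 580.8 Myr.
Durations: Cambrian 53.4, Silurian 24.6, Cryogenian 85, Tonian 280, Ordovician 41.6 → longest is Tonian (280 Myr).

Tonian, Cryogenian, Cambrian, Ordovician, Silurian; total span 580.8 Myr; longest is Tonian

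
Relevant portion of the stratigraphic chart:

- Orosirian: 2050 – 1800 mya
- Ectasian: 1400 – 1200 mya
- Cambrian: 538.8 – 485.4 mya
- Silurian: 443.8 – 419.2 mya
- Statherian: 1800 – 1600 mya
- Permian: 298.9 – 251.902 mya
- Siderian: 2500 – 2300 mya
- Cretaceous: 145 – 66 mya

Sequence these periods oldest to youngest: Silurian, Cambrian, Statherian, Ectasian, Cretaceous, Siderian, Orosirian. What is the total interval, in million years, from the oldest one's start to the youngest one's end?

Siderian → Orosirian → Statherian → Ectasian → Cambrian → Silurian → Cretaceous; total span 2434 Myr

From the excerpt: Silurian 443.8–419.2; Cambrian 538.8–485.4; Statherian 1800–1600; Ectasian 1400–1200; Cretaceous 145–66; Siderian 2500–2300; Orosirian 2050–1800 (Ma).
Larger Ma is earlier, so the oldest is Siderian and the youngest is Cretaceous; oldest to youngest: Siderian, Orosirian, Statherian, Ectasian, Cambrian, Silurian, Cretaceous.
Oldest start 2500 minus youngest end 66 gives 2434 Myr overall.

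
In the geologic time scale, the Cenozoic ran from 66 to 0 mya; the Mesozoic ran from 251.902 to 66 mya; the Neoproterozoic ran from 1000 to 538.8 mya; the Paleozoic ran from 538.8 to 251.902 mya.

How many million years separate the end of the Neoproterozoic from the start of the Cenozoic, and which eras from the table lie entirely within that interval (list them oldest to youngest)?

472.8 million years; Paleozoic, Mesozoic

The Neoproterozoic closes at 538.8 Ma and the Cenozoic opens at 66 Ma, so the interval is 538.8 − 66 = 472.8 Myr.
An era fits inside if it starts at or after 538.8 Ma and ends at or before 66 Ma; oldest first that gives Paleozoic, Mesozoic.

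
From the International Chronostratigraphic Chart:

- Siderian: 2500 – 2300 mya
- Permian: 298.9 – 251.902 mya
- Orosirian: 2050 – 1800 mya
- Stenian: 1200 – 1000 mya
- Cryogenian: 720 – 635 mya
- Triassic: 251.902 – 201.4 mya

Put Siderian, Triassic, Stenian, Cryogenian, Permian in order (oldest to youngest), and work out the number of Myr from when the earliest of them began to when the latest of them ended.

Siderian, Stenian, Cryogenian, Permian, Triassic; total span 2298.6 Myr

Start ages (Ma): Siderian 2500, Stenian 1200, Cryogenian 720, Permian 298.9, Triassic 251.902.
Ordered oldest to youngest: Siderian, Stenian, Cryogenian, Permian, Triassic.
Span = 2500 − 201.4 = 2298.6 Myr.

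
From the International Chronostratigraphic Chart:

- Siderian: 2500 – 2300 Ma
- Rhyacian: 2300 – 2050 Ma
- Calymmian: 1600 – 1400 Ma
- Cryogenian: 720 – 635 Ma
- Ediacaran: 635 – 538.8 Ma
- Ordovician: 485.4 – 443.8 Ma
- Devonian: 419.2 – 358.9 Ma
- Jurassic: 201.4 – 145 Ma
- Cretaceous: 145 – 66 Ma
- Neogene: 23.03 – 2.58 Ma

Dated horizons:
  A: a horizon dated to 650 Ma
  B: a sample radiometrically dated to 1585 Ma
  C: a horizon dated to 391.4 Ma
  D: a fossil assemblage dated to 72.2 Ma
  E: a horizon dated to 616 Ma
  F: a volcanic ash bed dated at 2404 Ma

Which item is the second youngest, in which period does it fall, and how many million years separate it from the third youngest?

Sorted youngest-first by Ma: D (72.2), C (391.4), E (616), A (650), B (1585), F (2404).
The second youngest is C at 391.4 Ma, which lies in 419.2–358.9 Ma: the Devonian.
The third youngest is E at 616 Ma; separation = |391.4 − 616| = 224.6 Myr.

C, in the Devonian; 224.6 million years to E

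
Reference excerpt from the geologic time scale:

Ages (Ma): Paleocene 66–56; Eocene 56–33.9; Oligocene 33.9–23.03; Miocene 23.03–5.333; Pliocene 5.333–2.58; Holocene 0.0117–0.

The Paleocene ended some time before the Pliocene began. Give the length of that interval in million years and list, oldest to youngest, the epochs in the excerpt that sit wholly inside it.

50.667 million years; Eocene, Oligocene, Miocene

The Paleocene closes at 56 Ma and the Pliocene opens at 5.333 Ma, so the interval is 56 − 5.333 = 50.667 Myr.
An epoch fits inside if it starts at or after 56 Ma and ends at or before 5.333 Ma; oldest first that gives Eocene, Oligocene, Miocene.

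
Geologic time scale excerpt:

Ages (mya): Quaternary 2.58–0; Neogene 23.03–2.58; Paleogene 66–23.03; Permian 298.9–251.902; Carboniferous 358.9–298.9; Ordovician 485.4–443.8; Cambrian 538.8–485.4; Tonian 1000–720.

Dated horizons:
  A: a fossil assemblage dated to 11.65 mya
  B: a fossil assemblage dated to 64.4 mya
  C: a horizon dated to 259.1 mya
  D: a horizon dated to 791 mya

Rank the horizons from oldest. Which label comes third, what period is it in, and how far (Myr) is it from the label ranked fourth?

Larger Ma means older, so oldest first: D 791 > C 259.1 > B 64.4 > A 11.65.
Counting 3 along gives B (64.4 Ma); the excerpt puts that inside the Paleogene, 66–23.03 Ma.
Next in line is A (11.65 Ma), and 64.4 − 11.65 = 52.75 Myr.

B, in the Paleogene; 52.75 million years to A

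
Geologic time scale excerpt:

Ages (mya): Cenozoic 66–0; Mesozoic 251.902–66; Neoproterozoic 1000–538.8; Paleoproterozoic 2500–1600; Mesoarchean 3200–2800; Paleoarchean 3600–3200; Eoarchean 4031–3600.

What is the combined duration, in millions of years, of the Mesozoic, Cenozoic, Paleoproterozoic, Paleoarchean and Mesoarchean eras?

Duration is start − end for each: (251.902 − 66) + (66 − 0) + (2500 − 1600) + (3600 − 3200) + (3200 − 2800).
That is 185.902 + 66 + 900 + 400 + 400, which totals 1951.902 million years.

1951.902 million years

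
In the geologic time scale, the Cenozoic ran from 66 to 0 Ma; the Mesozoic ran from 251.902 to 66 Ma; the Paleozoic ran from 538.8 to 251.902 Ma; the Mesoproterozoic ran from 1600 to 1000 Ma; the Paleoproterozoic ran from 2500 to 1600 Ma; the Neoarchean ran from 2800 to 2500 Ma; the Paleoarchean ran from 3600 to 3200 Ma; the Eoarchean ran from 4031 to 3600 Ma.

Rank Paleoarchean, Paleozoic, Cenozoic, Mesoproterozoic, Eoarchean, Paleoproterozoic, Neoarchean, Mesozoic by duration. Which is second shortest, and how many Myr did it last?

Durations: Paleoarchean 400; Paleozoic 286.898; Cenozoic 66; Mesoproterozoic 600; Eoarchean 431; Paleoproterozoic 900; Neoarchean 300; Mesozoic 185.902 Myr.
Sorted shortest-first: Cenozoic (66), Mesozoic (185.902), Paleozoic (286.898), Neoarchean (300), Paleoarchean (400), Eoarchean (431), Mesoproterozoic (600), Paleoproterozoic (900).
The second shortest is Mesozoic at 185.902 Myr.

Mesozoic, 185.902 million years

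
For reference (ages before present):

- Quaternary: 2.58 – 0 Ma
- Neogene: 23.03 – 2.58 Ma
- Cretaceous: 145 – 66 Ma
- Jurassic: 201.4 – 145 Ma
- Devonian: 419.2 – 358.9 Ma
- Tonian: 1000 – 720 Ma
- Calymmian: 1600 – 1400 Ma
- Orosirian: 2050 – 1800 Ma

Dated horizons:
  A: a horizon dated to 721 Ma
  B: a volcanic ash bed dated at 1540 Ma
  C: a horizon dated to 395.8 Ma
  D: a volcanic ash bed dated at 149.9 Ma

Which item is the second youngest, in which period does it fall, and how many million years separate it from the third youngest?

Sorted youngest-first by Ma: D (149.9), C (395.8), A (721), B (1540).
The second youngest is C at 395.8 Ma, which lies in 419.2–358.9 Ma: the Devonian.
The third youngest is A at 721 Ma; separation = |395.8 − 721| = 325.2 Myr.

C, in the Devonian; 325.2 million years to A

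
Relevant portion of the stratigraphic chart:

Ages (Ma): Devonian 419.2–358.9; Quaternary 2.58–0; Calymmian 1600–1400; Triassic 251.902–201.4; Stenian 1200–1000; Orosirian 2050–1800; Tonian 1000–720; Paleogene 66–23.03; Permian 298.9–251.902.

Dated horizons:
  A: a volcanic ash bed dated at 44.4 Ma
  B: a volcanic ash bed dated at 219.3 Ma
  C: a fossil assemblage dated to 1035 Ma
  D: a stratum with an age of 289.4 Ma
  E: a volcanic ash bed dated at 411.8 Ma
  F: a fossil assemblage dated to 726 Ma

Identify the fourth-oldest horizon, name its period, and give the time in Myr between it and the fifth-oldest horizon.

D, in the Permian; 70.1 million years to B

Sorted oldest-first by Ma: C (1035), F (726), E (411.8), D (289.4), B (219.3), A (44.4).
The fourth oldest is D at 289.4 Ma, which lies in 298.9–251.902 Ma: the Permian.
The fifth oldest is B at 219.3 Ma; separation = |289.4 − 219.3| = 70.1 Myr.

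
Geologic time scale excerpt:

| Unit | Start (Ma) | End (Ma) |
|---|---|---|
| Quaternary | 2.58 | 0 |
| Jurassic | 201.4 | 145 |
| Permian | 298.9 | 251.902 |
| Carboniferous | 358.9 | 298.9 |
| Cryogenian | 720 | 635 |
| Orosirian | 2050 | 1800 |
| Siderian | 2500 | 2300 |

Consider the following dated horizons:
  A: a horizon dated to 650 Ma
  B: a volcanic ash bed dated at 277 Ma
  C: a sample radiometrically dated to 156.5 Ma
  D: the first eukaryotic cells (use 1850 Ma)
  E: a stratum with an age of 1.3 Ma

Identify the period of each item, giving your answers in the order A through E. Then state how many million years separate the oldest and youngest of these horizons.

A: 650 Ma lies in 720–635 Ma, so Cryogenian.
B: 277 Ma lies in 298.9–251.902 Ma, so Permian.
C: 156.5 Ma lies in 201.4–145 Ma, so Jurassic.
D: 1850 Ma lies in 2050–1800 Ma, so Orosirian.
E: 1.3 Ma lies in 2.58–0 Ma, so Quaternary.
Oldest = 1850 Ma, youngest = 1.3 Ma → span 1848.7 Myr.

A — Cryogenian; B — Permian; C — Jurassic; D — Orosirian; E — Quaternary; span 1848.7 million years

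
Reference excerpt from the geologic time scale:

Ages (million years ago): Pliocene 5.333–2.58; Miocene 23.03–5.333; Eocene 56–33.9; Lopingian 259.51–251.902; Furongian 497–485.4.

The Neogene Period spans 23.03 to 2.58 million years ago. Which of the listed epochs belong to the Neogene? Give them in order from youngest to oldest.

Pliocene, Miocene

Epochs with both bounds inside 23.03–2.58 Ma: Pliocene (5.333–2.58), Miocene (23.03–5.333).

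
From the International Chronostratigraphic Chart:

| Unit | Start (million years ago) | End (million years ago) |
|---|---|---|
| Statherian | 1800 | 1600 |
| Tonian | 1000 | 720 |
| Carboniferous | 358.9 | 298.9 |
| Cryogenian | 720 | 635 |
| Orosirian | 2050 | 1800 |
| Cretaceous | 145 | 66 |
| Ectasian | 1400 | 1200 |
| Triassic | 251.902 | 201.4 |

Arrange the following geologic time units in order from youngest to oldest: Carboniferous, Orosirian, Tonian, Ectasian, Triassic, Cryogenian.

Triassic, Carboniferous, Cryogenian, Tonian, Ectasian, Orosirian

The oldest of these is Orosirian (starts 2050 Ma) and the youngest is Triassic (ends 201.4 Ma).
In between, by decreasing start age: Ectasian (1400), Tonian (1000), Cryogenian (720), Carboniferous (358.9).
Listing youngest first means reversing that sequence.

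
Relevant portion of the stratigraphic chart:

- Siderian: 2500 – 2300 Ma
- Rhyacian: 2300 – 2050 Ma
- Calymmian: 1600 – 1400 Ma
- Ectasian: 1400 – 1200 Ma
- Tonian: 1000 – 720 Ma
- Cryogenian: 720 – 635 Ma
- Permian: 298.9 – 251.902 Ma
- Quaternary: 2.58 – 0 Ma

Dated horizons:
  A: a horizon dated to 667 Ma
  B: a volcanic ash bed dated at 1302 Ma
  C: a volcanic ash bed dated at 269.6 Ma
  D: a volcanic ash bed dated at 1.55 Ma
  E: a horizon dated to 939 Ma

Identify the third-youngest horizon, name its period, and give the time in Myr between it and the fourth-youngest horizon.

Sorted youngest-first by Ma: D (1.55), C (269.6), A (667), E (939), B (1302).
The third youngest is A at 667 Ma, which lies in 720–635 Ma: the Cryogenian.
The fourth youngest is E at 939 Ma; separation = |667 − 939| = 272 Myr.

A, in the Cryogenian; 272 million years to E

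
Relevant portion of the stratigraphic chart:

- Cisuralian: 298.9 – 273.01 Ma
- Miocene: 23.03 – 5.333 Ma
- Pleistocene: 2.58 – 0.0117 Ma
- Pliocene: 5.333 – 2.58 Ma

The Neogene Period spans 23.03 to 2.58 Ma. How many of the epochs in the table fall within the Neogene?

Epochs inside 23.03–2.58 Ma: Miocene, Pliocene — 2 in total.

2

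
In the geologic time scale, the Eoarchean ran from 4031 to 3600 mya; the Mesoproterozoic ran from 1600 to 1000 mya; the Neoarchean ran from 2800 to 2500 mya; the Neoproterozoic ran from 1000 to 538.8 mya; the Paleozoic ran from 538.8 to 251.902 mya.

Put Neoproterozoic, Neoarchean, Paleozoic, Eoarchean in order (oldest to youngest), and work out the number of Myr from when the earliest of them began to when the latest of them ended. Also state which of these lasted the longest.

Start ages (Ma): Eoarchean 4031, Neoarchean 2800, Neoproterozoic 1000, Paleozoic 538.8.
Ordered oldest to youngest: Eoarchean, Neoarchean, Neoproterozoic, Paleozoic.
Span = 4031 − 251.902 = 3779.098 Myr.
Durations: Paleozoic 286.898, Eoarchean 431, Neoproterozoic 461.2, Neoarchean 300 → longest is Neoproterozoic (461.2 Myr).

Eoarchean, Neoarchean, Neoproterozoic, Paleozoic; total span 3779.098 Myr; longest is Neoproterozoic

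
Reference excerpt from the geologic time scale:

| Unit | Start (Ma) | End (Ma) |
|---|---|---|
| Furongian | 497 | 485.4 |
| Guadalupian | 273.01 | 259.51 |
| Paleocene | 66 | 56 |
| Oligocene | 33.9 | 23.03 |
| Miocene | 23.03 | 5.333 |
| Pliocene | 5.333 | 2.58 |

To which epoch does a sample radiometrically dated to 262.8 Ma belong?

Guadalupian

262.8 Ma lies between 273.01 and 259.51 Ma, so it falls in the Guadalupian.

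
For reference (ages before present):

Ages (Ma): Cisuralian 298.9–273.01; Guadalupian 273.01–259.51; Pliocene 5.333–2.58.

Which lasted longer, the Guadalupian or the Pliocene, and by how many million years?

Guadalupian, by 10.747 million years

Guadalupian: 273.01 − 259.51 = 13.5 Myr.
Pliocene: 5.333 − 2.58 = 2.753 Myr.
Difference: 13.5 − 2.753 = 10.747 Myr, so the Guadalupian was longer.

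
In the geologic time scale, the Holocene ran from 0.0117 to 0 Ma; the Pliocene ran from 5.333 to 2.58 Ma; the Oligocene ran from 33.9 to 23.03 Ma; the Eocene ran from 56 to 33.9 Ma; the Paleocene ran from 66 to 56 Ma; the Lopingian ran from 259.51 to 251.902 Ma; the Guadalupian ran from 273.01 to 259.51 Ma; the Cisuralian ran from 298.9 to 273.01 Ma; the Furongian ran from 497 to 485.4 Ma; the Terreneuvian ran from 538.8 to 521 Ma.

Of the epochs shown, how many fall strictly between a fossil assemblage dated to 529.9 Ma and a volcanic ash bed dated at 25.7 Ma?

6

529.9 Ma sits inside the Terreneuvian (538.8–521) and 25.7 Ma inside the Oligocene (33.9–23.03); neither of those is wholly between the two dates.
The listed epochs lying completely between them are Furongian, Cisuralian, Guadalupian, Lopingian, Paleocene, Eocene — 6 in all.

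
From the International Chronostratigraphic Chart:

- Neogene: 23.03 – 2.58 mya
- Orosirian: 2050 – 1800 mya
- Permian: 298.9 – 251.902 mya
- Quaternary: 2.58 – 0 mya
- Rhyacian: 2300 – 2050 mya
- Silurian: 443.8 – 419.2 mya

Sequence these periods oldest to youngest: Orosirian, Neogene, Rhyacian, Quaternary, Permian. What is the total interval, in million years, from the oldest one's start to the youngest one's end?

From the excerpt: Orosirian 2050–1800; Neogene 23.03–2.58; Rhyacian 2300–2050; Quaternary 2.58–0; Permian 298.9–251.902 (Ma).
Larger Ma is earlier, so the oldest is Rhyacian and the youngest is Quaternary; oldest to youngest: Rhyacian, Orosirian, Permian, Neogene, Quaternary.
Oldest start 2300 minus youngest end 0 gives 2300 Myr overall.

Rhyacian → Orosirian → Permian → Neogene → Quaternary; total span 2300 Myr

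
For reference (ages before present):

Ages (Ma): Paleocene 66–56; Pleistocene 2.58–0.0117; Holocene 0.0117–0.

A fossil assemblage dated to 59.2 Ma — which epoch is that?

59.2 Ma lies between 66 and 56 Ma, so it falls in the Paleocene.

Paleocene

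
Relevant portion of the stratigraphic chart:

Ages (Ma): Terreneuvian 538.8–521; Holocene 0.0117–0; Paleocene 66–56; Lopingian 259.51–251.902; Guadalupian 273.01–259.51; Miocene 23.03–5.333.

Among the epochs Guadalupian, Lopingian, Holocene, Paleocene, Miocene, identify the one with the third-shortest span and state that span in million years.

Paleocene, 10 million years

Durations: Guadalupian 13.5; Lopingian 7.608; Holocene 0.0117; Paleocene 10; Miocene 17.697 Myr.
Sorted shortest-first: Holocene (0.0117), Lopingian (7.608), Paleocene (10), Guadalupian (13.5), Miocene (17.697).
The third shortest is Paleocene at 10 Myr.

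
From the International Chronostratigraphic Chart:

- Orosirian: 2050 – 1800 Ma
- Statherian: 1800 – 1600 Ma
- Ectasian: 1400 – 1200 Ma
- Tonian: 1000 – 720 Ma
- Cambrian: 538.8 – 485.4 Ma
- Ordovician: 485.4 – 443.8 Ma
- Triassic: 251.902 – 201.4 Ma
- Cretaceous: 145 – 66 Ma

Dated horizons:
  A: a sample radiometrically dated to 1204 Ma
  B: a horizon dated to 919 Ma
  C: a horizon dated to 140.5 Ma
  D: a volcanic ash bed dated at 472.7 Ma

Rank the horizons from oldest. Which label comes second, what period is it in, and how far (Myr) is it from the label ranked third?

Sorted oldest-first by Ma: A (1204), B (919), D (472.7), C (140.5).
The second oldest is B at 919 Ma, which lies in 1000–720 Ma: the Tonian.
The third oldest is D at 472.7 Ma; separation = |919 − 472.7| = 446.3 Myr.

B, in the Tonian; 446.3 million years to D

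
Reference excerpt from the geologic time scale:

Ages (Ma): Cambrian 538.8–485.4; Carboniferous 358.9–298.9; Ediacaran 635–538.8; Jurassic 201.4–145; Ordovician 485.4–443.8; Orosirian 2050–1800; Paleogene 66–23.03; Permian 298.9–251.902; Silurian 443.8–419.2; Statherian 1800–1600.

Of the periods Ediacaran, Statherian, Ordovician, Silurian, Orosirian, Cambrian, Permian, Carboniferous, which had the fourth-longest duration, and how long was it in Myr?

Carboniferous, 60 million years

Start − end for each: Ediacaran 635 − 538.8 = 96.2; Statherian 1800 − 1600 = 200; Ordovician 485.4 − 443.8 = 41.6; Silurian 443.8 − 419.2 = 24.6; Orosirian 2050 − 1800 = 250; Cambrian 538.8 − 485.4 = 53.4; Permian 298.9 − 251.902 = 46.998; Carboniferous 358.9 − 298.9 = 60.
Ranking these from longest: Orosirian > Statherian > Ediacaran > Carboniferous > Cambrian > Permian > Ordovician > Silurian.
Position 4 in that ranking is Carboniferous, which lasted 60 Myr.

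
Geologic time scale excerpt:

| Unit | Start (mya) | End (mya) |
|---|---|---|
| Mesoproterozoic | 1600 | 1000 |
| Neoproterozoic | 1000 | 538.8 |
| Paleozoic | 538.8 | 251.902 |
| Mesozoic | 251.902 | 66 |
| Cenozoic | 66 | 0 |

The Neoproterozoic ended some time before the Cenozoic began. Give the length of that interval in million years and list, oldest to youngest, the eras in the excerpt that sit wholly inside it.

End of Neoproterozoic = 538.8 Ma; start of Cenozoic = 66 Ma.
Gap = 538.8 − 66 = 472.8 Myr.
Eras wholly inside 538.8–66 Ma: Paleozoic (538.8–251.902), Mesozoic (251.902–66).

472.8 million years; Paleozoic, Mesozoic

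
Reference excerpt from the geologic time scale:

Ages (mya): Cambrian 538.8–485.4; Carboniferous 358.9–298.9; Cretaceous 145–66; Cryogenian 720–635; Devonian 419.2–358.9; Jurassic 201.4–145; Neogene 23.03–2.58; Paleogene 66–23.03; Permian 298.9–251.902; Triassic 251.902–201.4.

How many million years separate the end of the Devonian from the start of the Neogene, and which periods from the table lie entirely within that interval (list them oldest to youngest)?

335.87 million years; Carboniferous, Permian, Triassic, Jurassic, Cretaceous, Paleogene

The Devonian closes at 358.9 Ma and the Neogene opens at 23.03 Ma, so the interval is 358.9 − 23.03 = 335.87 Myr.
A period fits inside if it starts at or after 358.9 Ma and ends at or before 23.03 Ma; oldest first that gives Carboniferous, Permian, Triassic, Jurassic, Cretaceous, Paleogene.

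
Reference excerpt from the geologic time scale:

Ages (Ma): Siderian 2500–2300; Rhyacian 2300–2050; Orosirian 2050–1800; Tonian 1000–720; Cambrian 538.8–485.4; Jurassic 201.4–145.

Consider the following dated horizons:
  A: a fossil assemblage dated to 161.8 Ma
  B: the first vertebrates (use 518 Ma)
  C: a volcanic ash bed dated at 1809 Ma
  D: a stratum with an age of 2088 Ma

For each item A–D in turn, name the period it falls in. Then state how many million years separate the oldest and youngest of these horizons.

A — Jurassic; B — Cambrian; C — Orosirian; D — Rhyacian; span 1926.2 million years

Match each age against the start–end ranges in the excerpt: A = 161.8 Ma → Jurassic (201.4–145); B = 518 Ma → Cambrian (538.8–485.4); C = 1809 Ma → Orosirian (2050–1800); D = 2088 Ma → Rhyacian (2300–2050).
The largest age is 2088 Ma and the smallest is 161.8 Ma; their difference is 1926.2 Myr.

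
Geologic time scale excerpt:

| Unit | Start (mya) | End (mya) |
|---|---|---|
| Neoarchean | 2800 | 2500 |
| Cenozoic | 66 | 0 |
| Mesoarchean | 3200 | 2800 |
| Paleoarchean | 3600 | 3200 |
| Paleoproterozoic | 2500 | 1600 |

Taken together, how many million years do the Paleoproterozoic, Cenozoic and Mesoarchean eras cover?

Duration is start − end for each: (2500 − 1600) + (66 − 0) + (3200 − 2800).
That is 900 + 66 + 400, which totals 1366 million years.

1366 million years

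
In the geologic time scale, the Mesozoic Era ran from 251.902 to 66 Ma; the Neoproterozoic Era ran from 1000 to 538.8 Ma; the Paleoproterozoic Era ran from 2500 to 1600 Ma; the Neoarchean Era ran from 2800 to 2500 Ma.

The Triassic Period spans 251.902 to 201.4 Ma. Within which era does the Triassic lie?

Mesozoic

The Triassic (251.902–201.4 Ma) lies entirely within 251.902–66 Ma, the Mesozoic Era.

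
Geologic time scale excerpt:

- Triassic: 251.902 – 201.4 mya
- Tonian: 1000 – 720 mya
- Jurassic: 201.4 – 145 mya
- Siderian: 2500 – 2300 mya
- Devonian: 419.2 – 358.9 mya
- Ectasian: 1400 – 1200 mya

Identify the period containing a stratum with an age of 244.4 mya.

244.4 Ma lies between 251.902 and 201.4 Ma, so it falls in the Triassic.

Triassic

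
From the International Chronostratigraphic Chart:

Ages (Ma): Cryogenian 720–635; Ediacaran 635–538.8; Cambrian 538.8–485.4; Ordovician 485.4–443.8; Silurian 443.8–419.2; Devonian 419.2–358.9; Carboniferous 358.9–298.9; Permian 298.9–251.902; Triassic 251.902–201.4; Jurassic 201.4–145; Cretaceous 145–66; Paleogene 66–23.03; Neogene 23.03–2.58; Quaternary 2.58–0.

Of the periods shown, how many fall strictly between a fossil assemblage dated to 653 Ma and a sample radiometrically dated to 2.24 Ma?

653 Ma sits inside the Cryogenian (720–635) and 2.24 Ma inside the Quaternary (2.58–0); neither of those is wholly between the two dates.
The listed periods lying completely between them are Ediacaran, Cambrian, Ordovician, Silurian, Devonian, Carboniferous, Permian, Triassic, Jurassic, Cretaceous, Paleogene, Neogene — 12 in all.

12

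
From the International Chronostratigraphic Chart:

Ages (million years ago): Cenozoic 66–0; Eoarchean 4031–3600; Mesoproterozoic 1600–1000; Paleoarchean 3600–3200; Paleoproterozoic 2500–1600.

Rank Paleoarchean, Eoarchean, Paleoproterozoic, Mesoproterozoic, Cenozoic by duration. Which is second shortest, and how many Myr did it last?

Durations: Paleoarchean 400; Eoarchean 431; Paleoproterozoic 900; Mesoproterozoic 600; Cenozoic 66 Myr.
Sorted shortest-first: Cenozoic (66), Paleoarchean (400), Eoarchean (431), Mesoproterozoic (600), Paleoproterozoic (900).
The second shortest is Paleoarchean at 400 Myr.

Paleoarchean, 400 million years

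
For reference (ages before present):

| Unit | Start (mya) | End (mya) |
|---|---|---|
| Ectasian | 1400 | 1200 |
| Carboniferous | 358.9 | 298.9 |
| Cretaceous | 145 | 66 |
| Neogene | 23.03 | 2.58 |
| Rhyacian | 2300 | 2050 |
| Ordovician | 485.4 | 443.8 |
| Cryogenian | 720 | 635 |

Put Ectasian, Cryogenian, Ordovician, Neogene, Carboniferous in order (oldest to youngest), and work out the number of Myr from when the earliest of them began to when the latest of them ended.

Ectasian, Cryogenian, Ordovician, Carboniferous, Neogene; total span 1397.42 Myr

From the excerpt: Ectasian 1400–1200; Cryogenian 720–635; Ordovician 485.4–443.8; Neogene 23.03–2.58; Carboniferous 358.9–298.9 (Ma).
Larger Ma is earlier, so the oldest is Ectasian and the youngest is Neogene; oldest to youngest: Ectasian, Cryogenian, Ordovician, Carboniferous, Neogene.
Oldest start 1400 minus youngest end 2.58 gives 1397.42 Myr overall.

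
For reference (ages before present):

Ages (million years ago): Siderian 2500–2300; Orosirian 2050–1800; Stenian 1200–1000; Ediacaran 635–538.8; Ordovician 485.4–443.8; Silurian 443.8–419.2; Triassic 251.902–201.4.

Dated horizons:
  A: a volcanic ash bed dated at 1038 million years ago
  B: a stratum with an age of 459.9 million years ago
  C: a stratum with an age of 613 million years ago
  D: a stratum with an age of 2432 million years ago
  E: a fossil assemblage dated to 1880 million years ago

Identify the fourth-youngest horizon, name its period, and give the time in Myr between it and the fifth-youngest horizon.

Smaller Ma means younger, so youngest first: B 459.9 < C 613 < A 1038 < E 1880 < D 2432.
Counting 4 along gives E (1880 Ma); the excerpt puts that inside the Orosirian, 2050–1800 Ma.
Next in line is D (2432 Ma), and 2432 − 1880 = 552 Myr.

E, in the Orosirian; 552 million years to D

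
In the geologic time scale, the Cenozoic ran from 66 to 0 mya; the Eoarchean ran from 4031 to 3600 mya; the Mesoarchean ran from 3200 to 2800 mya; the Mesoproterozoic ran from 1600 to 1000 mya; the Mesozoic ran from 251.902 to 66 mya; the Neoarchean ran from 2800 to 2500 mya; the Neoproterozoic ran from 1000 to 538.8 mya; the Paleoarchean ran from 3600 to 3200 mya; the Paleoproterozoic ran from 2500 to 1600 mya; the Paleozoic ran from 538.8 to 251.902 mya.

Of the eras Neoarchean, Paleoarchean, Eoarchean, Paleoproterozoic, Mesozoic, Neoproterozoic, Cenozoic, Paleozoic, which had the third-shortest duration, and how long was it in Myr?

Start − end for each: Neoarchean 2800 − 2500 = 300; Paleoarchean 3600 − 3200 = 400; Eoarchean 4031 − 3600 = 431; Paleoproterozoic 2500 − 1600 = 900; Mesozoic 251.902 − 66 = 185.902; Neoproterozoic 1000 − 538.8 = 461.2; Cenozoic 66 − 0 = 66; Paleozoic 538.8 − 251.902 = 286.898.
Ranking these from shortest: Cenozoic < Mesozoic < Paleozoic < Neoarchean < Paleoarchean < Eoarchean < Neoproterozoic < Paleoproterozoic.
Position 3 in that ranking is Paleozoic, which lasted 286.898 Myr.

Paleozoic, 286.898 million years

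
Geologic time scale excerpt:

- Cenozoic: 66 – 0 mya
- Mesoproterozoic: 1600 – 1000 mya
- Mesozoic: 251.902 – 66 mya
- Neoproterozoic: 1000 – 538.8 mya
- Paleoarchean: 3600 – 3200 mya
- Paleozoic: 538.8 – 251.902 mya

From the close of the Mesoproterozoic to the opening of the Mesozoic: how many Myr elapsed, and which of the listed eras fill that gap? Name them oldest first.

748.098 million years; Neoproterozoic, Paleozoic

The Mesoproterozoic closes at 1000 Ma and the Mesozoic opens at 251.902 Ma, so the interval is 1000 − 251.902 = 748.098 Myr.
An era fits inside if it starts at or after 1000 Ma and ends at or before 251.902 Ma; oldest first that gives Neoproterozoic, Paleozoic.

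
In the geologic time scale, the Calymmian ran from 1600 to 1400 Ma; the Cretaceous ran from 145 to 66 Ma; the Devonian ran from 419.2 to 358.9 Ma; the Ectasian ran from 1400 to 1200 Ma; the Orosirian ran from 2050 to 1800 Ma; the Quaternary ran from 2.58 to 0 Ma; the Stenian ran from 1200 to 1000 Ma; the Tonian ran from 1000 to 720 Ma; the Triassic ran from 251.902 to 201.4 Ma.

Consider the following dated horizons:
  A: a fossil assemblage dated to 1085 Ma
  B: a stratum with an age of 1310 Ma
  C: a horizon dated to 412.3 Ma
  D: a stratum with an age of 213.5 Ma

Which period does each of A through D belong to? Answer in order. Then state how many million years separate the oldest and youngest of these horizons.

A — Stenian; B — Ectasian; C — Devonian; D — Triassic; span 1096.5 million years

Match each age against the start–end ranges in the excerpt: A = 1085 Ma → Stenian (1200–1000); B = 1310 Ma → Ectasian (1400–1200); C = 412.3 Ma → Devonian (419.2–358.9); D = 213.5 Ma → Triassic (251.902–201.4).
The largest age is 1310 Ma and the smallest is 213.5 Ma; their difference is 1096.5 Myr.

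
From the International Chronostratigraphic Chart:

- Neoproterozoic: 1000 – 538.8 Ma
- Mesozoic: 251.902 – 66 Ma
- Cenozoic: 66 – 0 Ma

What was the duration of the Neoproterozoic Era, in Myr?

461.2 million years

1000 − 538.8 = 461.2 million years.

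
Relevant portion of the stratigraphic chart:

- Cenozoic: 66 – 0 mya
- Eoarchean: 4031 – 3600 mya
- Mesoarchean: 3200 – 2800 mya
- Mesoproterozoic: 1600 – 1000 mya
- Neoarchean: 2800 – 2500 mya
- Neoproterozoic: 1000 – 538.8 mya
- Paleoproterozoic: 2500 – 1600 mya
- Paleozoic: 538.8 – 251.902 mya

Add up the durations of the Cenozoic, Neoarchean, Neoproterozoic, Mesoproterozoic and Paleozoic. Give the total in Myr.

1714.098 million years

Duration is start − end for each: (66 − 0) + (2800 − 2500) + (1000 − 538.8) + (1600 − 1000) + (538.8 − 251.902).
That is 66 + 300 + 461.2 + 600 + 286.898, which totals 1714.098 million years.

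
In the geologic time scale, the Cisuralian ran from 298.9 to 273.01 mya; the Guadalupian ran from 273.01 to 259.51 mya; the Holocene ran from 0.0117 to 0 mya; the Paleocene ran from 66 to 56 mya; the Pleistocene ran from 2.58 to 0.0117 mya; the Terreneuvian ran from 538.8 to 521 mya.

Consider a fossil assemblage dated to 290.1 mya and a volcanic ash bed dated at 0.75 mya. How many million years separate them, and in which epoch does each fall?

289.35 million years apart; the first in the Cisuralian, the second in the Pleistocene

Elapsed time: 290.1 − 0.75 = 289.35 Myr.
290.1 Ma lies within 298.9–273.01 Ma: Cisuralian.
0.75 Ma lies within 2.58–0.0117 Ma: Pleistocene.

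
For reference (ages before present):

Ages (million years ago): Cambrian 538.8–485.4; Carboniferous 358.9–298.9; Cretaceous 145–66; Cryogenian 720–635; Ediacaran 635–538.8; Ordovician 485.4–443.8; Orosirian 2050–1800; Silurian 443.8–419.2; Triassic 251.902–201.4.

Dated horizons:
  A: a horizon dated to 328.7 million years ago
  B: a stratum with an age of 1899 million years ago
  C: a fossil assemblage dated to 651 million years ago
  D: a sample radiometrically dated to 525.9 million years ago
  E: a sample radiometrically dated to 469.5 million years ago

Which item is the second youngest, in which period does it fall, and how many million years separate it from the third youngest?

Sorted youngest-first by Ma: A (328.7), E (469.5), D (525.9), C (651), B (1899).
The second youngest is E at 469.5 Ma, which lies in 485.4–443.8 Ma: the Ordovician.
The third youngest is D at 525.9 Ma; separation = |469.5 − 525.9| = 56.4 Myr.

E, in the Ordovician; 56.4 million years to D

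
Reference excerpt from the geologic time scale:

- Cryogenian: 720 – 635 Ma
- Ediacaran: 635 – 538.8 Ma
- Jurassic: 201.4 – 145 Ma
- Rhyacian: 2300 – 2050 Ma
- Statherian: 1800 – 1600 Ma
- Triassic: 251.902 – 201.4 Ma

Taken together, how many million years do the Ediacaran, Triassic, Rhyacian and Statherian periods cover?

Each duration: Ediacaran = 96.2; Triassic = 50.502; Rhyacian = 250; Statherian = 200.
Sum: 96.2 + 50.502 + 250 + 200 = 596.702 Myr.

596.702 million years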